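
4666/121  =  4666/121=38.56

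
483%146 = 45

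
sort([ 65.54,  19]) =[19, 65.54 ]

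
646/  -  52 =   -  323/26=-  12.42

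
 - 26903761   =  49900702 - 76804463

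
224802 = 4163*54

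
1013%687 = 326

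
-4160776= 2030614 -6191390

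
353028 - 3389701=-3036673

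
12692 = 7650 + 5042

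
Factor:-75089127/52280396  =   - 2^( - 2 )*3^1*7^( - 1) * 47^1*532547^1*1867157^( - 1)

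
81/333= 9/37 = 0.24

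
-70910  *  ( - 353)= 25031230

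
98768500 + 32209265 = 130977765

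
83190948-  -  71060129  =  154251077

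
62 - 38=24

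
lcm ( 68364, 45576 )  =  136728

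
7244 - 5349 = 1895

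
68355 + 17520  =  85875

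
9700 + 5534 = 15234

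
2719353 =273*9961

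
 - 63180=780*( - 81) 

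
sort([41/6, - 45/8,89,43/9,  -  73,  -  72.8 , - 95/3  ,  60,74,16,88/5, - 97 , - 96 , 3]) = [ - 97, - 96,-73, - 72.8, - 95/3,  -  45/8,3,43/9,41/6,16,88/5,60, 74, 89] 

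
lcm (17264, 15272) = 397072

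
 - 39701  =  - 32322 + - 7379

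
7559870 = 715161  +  6844709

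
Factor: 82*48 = 2^5 * 3^1*41^1 = 3936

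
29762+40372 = 70134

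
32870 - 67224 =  - 34354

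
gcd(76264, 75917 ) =1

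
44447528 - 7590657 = 36856871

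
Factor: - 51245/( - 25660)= 10249/5132  =  2^( - 2)*37^1*277^1*1283^ ( - 1)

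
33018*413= 13636434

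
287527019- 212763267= 74763752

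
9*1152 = 10368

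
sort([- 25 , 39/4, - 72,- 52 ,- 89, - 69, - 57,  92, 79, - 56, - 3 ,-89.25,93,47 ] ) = [ - 89.25, - 89, -72, - 69 , - 57, - 56,- 52, - 25, - 3, 39/4,47  ,  79,92,  93] 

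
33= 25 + 8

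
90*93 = 8370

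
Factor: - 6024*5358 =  - 32276592 = -2^4*3^2 * 19^1*47^1*251^1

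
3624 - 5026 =-1402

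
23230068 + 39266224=62496292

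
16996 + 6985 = 23981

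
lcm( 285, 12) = 1140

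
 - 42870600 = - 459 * 93400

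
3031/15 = 202+1/15 = 202.07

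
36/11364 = 3/947 = 0.00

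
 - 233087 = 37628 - 270715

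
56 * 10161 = 569016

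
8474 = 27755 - 19281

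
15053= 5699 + 9354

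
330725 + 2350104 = 2680829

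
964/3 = 964/3 = 321.33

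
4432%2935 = 1497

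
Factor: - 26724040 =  - 2^3*5^1*7^1 * 95443^1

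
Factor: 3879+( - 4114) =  - 5^1*47^1 =- 235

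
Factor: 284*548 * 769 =2^4*71^1*137^1*769^1 = 119681008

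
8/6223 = 8/6223 = 0.00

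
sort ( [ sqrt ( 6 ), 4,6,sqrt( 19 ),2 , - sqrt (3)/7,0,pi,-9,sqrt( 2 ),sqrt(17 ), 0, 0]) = [ - 9, - sqrt( 3)/7, 0,0,0,  sqrt( 2), 2,sqrt( 6),pi,4,sqrt( 17), sqrt ( 19),6 ] 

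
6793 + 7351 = 14144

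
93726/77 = 93726/77 = 1217.22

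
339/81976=339/81976 = 0.00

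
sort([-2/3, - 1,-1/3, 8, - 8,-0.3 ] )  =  [ - 8,- 1, - 2/3, - 1/3, - 0.3, 8 ] 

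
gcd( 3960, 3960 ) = 3960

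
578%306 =272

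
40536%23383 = 17153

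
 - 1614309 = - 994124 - 620185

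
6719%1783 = 1370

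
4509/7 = 4509/7 = 644.14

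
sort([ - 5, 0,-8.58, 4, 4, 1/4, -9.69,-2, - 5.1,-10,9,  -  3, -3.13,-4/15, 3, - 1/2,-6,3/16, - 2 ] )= [ - 10, - 9.69, - 8.58, - 6, - 5.1, - 5 , - 3.13, - 3, - 2, - 2,-1/2, - 4/15, 0, 3/16 , 1/4, 3 , 4,  4,  9] 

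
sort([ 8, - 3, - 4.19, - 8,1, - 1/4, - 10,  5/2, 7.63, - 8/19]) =[ - 10,-8,  -  4.19, - 3,-8/19, - 1/4, 1, 5/2, 7.63, 8]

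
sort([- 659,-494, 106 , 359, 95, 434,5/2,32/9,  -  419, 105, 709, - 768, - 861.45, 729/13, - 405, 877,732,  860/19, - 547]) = [ - 861.45, - 768, - 659, - 547, - 494, - 419,-405,5/2,32/9 , 860/19, 729/13, 95,  105,106,359,434,709, 732, 877]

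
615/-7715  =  -1 + 1420/1543  =  -0.08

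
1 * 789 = 789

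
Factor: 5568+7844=2^2*7^1*479^1 = 13412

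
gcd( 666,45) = 9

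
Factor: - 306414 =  - 2^1*3^2*29^1* 587^1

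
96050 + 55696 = 151746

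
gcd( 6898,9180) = 2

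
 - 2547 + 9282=6735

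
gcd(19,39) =1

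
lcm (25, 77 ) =1925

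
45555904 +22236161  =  67792065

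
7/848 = 7/848 = 0.01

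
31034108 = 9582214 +21451894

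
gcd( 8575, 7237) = 1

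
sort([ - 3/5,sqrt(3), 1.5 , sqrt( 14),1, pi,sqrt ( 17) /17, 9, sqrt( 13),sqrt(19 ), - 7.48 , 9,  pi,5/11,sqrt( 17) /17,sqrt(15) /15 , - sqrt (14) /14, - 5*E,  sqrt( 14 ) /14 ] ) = [  -  5*E, - 7.48 , - 3/5 ,- sqrt(14)/14 , sqrt(17) /17,sqrt( 17)/17, sqrt(15 )/15, sqrt(14)/14,5/11, 1 , 1.5, sqrt(3),pi,pi,sqrt( 13), sqrt( 14),sqrt(19 ),9 , 9]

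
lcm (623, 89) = 623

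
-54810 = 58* ( - 945)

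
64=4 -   -  60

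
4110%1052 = 954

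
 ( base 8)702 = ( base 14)242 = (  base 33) DL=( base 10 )450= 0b111000010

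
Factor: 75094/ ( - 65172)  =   - 37547/32586 = -2^( -1 )*3^( - 1 )*5431^( - 1)*37547^1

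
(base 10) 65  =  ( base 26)2D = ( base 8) 101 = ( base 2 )1000001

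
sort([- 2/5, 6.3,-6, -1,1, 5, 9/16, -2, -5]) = [-6, - 5, - 2, - 1, - 2/5,9/16, 1, 5, 6.3] 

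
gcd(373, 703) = 1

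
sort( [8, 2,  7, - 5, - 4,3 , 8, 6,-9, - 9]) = [-9,  -  9, - 5, - 4, 2,3, 6,  7, 8,8 ]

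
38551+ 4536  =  43087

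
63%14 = 7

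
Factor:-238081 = -238081^1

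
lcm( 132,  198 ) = 396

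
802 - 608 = 194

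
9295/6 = 1549+ 1/6 =1549.17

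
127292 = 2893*44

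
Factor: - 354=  - 2^1*3^1*59^1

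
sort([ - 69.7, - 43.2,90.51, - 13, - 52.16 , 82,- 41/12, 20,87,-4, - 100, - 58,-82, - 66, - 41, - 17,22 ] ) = [-100, - 82, - 69.7 , - 66, - 58, - 52.16, - 43.2, -41, - 17, - 13, - 4, - 41/12 , 20,22, 82, 87 , 90.51 ] 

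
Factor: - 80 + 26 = - 54 = - 2^1*3^3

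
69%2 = 1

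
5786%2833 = 120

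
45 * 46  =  2070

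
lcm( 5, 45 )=45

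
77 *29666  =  2284282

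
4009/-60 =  - 67 + 11/60= -66.82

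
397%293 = 104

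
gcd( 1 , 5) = 1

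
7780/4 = 1945 = 1945.00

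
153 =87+66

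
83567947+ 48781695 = 132349642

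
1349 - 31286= - 29937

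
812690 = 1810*449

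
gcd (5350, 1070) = 1070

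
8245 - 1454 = 6791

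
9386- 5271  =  4115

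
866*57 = 49362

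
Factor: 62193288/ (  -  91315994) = - 2^2 * 3^1* 7^( - 1) * 11^ ( - 1) * 23^1*97^( - 1) * 307^1*367^1 * 6113^( - 1) = - 31096644/45657997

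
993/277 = 3 + 162/277 = 3.58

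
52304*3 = 156912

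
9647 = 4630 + 5017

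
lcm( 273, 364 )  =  1092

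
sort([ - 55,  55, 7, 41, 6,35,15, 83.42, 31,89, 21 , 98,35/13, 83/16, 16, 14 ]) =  [ - 55, 35/13, 83/16, 6, 7,14,  15, 16, 21, 31 , 35, 41, 55 , 83.42, 89,98]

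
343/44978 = 343/44978 =0.01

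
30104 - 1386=28718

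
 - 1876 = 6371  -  8247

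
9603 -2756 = 6847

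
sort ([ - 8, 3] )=[ - 8,3] 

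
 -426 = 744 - 1170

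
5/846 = 5/846 = 0.01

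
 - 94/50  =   - 47/25 = - 1.88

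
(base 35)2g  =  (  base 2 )1010110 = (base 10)86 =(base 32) 2m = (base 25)3b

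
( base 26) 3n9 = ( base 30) 2RP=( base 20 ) 6bf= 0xA4B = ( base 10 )2635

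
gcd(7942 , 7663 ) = 1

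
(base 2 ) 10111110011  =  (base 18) 4CB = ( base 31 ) 1i4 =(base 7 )4304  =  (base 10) 1523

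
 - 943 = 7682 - 8625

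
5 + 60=65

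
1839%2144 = 1839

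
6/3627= 2/1209= 0.00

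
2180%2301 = 2180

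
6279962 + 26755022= 33034984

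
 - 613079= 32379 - 645458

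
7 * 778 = 5446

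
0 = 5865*0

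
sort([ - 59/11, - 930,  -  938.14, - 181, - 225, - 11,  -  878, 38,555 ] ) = [ - 938.14, - 930,-878, -225, - 181,-11, - 59/11, 38, 555]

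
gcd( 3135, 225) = 15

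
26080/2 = 13040 = 13040.00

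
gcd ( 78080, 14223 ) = 1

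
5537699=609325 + 4928374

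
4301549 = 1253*3433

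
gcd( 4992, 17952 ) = 96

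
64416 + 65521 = 129937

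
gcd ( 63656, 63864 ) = 8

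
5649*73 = 412377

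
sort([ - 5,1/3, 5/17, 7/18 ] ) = [ - 5, 5/17, 1/3,7/18]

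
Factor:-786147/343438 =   -  2^( - 1)*3^1*171719^ (  -  1)*262049^1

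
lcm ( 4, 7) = 28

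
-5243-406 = - 5649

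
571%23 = 19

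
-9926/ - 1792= 5  +  69/128 = 5.54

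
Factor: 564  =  2^2*3^1*47^1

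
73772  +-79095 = - 5323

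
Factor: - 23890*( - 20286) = 2^2*3^2*5^1*7^2 * 23^1* 2389^1  =  484632540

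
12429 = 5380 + 7049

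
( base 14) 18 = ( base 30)M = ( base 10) 22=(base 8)26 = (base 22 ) 10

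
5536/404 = 1384/101 = 13.70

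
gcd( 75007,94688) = 1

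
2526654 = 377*6702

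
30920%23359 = 7561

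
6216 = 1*6216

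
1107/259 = 1107/259 = 4.27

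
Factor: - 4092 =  - 2^2*3^1 * 11^1 * 31^1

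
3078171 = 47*65493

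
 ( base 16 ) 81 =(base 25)54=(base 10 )129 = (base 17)7A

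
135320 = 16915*8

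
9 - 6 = 3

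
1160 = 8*145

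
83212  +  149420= 232632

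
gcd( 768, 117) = 3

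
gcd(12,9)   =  3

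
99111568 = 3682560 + 95429008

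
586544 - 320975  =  265569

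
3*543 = 1629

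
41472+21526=62998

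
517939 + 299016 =816955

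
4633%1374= 511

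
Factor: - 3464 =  - 2^3 * 433^1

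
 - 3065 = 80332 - 83397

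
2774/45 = 61  +  29/45 = 61.64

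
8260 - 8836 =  - 576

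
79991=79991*1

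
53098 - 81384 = - 28286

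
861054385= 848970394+12083991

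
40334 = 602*67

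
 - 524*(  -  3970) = 2080280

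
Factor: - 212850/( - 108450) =473/241 = 11^1*43^1 * 241^( - 1 ) 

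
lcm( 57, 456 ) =456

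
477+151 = 628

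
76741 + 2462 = 79203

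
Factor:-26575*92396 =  - 2455423700 = - 2^2*5^2*1063^1*23099^1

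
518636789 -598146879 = -79510090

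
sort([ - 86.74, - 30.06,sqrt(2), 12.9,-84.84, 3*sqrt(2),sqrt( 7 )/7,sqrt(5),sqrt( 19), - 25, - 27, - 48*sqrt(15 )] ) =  [ - 48 * sqrt( 15 ), - 86.74, - 84.84, - 30.06, - 27,-25, sqrt(7)/7, sqrt(2 ),sqrt (5),3*sqrt(2 ) , sqrt( 19 ),12.9]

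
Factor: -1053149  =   - 79^1*13331^1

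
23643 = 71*333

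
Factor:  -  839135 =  - 5^1*11^2*19^1*73^1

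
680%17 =0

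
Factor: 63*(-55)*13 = - 3^2*5^1*7^1* 11^1*13^1 = - 45045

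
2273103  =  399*5697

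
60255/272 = 60255/272 =221.53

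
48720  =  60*812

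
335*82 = 27470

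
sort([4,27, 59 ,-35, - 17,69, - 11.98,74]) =[ -35, - 17, - 11.98,4,27,59,69,74 ] 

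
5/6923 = 5/6923  =  0.00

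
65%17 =14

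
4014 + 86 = 4100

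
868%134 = 64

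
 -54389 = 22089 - 76478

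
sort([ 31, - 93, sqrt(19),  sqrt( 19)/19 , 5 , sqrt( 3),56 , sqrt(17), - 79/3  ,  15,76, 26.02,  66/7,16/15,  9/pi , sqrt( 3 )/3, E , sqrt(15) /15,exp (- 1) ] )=[ - 93, - 79/3, sqrt( 19)/19, sqrt( 15)/15, exp ( - 1 ),sqrt (3) /3, 16/15 , sqrt( 3), E,9/pi, sqrt(17),sqrt( 19),  5, 66/7,15,26.02,  31,56, 76] 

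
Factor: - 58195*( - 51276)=2^2*3^1*5^1*103^1 * 113^1*4273^1 = 2984006820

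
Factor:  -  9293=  - 9293^1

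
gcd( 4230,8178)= 282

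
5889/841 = 7  +  2/841 = 7.00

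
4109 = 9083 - 4974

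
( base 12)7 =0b111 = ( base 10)7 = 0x7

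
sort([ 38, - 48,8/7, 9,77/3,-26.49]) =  [  -  48, - 26.49, 8/7,  9, 77/3, 38]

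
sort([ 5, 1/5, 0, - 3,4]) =[-3,0 , 1/5,  4, 5 ]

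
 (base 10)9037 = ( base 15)2a27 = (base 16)234D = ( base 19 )160C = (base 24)FGD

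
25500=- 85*(  -  300 ) 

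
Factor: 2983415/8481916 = 2^( - 2)*5^1*17^1*41^( - 1) * 35099^1*51719^( - 1)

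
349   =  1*349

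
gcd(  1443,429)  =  39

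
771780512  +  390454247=1162234759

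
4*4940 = 19760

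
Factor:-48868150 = -2^1 * 5^2*977363^1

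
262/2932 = 131/1466 = 0.09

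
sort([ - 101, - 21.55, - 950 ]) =[ - 950,  -  101,- 21.55]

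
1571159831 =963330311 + 607829520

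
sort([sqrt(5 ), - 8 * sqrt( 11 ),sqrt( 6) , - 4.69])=[ - 8 * sqrt( 11 ) ,-4.69,sqrt(5),sqrt( 6)] 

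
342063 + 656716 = 998779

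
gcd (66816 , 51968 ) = 7424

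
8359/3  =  2786+1/3  =  2786.33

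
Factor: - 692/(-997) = 2^2*173^1*997^( - 1) 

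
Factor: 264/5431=2^3*3^1  *11^1*5431^(- 1 ) 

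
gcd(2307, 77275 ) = 1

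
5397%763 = 56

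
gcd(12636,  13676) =52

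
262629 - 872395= - 609766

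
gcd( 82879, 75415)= 1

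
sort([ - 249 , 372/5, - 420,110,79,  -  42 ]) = [-420, - 249, - 42,372/5, 79,  110 ] 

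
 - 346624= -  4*86656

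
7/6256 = 7/6256 = 0.00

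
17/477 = 17/477 = 0.04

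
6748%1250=498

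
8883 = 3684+5199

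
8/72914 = 4/36457  =  0.00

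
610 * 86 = 52460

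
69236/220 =314+39/55 = 314.71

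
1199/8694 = 1199/8694 = 0.14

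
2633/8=329 + 1/8  =  329.12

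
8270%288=206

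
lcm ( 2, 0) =0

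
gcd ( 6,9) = 3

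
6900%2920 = 1060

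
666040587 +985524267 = 1651564854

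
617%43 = 15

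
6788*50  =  339400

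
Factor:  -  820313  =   - 13^1*89^1*709^1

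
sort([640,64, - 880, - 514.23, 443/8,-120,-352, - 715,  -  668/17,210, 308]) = [  -  880, - 715,-514.23, - 352, - 120,-668/17,443/8 , 64,210 , 308,640]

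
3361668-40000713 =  - 36639045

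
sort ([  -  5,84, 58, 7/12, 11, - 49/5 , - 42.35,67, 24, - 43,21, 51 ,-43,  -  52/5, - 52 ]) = [- 52, - 43,-43, - 42.35, - 52/5, - 49/5, - 5, 7/12,  11 , 21,24, 51,58, 67, 84] 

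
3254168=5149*632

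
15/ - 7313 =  - 1 + 7298/7313 = -0.00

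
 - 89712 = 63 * (  -  1424 ) 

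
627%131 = 103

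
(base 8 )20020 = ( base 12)4900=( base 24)E60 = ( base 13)3975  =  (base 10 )8208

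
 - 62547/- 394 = 62547/394 = 158.75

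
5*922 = 4610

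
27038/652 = 13519/326=41.47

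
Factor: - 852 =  - 2^2 * 3^1*71^1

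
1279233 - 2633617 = - 1354384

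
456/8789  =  456/8789= 0.05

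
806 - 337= 469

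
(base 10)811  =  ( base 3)1010001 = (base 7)2236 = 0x32B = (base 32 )PB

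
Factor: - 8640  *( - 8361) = 72239040=   2^6*3^5*5^1 * 929^1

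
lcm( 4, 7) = 28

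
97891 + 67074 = 164965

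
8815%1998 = 823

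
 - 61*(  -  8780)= 535580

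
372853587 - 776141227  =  -403287640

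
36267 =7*5181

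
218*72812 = 15873016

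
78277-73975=4302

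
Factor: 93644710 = 2^1 * 5^1 * 9364471^1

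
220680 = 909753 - 689073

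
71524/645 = 110 + 574/645=110.89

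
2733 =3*911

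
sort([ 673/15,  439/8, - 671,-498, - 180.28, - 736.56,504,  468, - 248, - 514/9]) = [ - 736.56, - 671,- 498, - 248, - 180.28, - 514/9, 673/15, 439/8 , 468, 504]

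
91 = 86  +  5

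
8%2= 0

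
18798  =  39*482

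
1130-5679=-4549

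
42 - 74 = -32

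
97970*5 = 489850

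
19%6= 1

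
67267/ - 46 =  - 67267/46 = - 1462.33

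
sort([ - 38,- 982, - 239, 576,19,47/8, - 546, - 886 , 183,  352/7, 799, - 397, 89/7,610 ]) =[-982, - 886,-546, - 397, - 239, - 38,47/8,89/7, 19,  352/7,183,576,610,799 ] 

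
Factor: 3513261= 3^1*31^1* 37^1*1021^1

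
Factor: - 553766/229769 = - 2^1*229769^( - 1 )*276883^1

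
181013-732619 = -551606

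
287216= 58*4952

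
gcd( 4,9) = 1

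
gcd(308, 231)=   77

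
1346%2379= 1346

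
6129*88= 539352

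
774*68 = 52632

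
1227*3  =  3681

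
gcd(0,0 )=0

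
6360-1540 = 4820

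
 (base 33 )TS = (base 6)4321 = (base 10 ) 985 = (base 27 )19D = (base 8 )1731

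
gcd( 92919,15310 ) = 1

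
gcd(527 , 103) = 1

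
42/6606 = 7/1101 = 0.01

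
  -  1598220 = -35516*45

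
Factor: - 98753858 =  - 2^1*7^1*23^1*306689^1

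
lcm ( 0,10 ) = 0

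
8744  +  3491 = 12235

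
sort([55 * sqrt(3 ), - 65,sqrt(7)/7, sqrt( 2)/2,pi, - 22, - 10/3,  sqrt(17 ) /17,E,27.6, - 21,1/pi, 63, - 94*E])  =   [ - 94  *  E, - 65, - 22, - 21, - 10/3,  sqrt(17 ) /17,1/pi,  sqrt( 7 ) /7,sqrt (2)/2, E,pi, 27.6,63,55*sqrt(3) ] 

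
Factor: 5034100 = 2^2 * 5^2*50341^1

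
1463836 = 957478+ 506358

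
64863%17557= 12192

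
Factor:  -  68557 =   -  179^1* 383^1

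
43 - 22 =21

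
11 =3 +8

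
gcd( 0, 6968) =6968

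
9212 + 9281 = 18493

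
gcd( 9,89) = 1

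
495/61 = 8+7/61 = 8.11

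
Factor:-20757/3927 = -37/7 = - 7^ ( - 1 )*37^1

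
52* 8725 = 453700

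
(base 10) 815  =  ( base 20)20F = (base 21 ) 1HH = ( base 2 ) 1100101111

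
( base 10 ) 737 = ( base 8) 1341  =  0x2E1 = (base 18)24h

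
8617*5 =43085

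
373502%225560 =147942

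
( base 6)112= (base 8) 54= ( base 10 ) 44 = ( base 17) 2A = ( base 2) 101100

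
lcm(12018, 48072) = 48072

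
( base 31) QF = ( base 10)821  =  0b1100110101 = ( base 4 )30311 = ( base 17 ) 2E5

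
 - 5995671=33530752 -39526423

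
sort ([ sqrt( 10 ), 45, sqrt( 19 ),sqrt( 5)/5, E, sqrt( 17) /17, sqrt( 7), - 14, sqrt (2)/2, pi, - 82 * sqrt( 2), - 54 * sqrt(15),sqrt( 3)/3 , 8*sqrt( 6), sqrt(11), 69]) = [ -54*sqrt( 15), - 82*sqrt(2), - 14 , sqrt( 17)/17,  sqrt(5) /5, sqrt( 3)/3, sqrt( 2)/2, sqrt(7 ),E, pi,  sqrt( 10), sqrt(11),sqrt ( 19), 8 * sqrt( 6), 45, 69 ]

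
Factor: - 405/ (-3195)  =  9/71=3^2*71^( - 1) 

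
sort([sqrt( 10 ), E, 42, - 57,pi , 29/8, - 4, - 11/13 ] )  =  [- 57, -4, - 11/13,E, pi,sqrt ( 10),29/8, 42]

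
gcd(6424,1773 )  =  1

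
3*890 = 2670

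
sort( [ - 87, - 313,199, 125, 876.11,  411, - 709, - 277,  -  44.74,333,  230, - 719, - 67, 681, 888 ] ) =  [ - 719, - 709 , - 313 , - 277,-87, - 67, - 44.74 , 125, 199, 230, 333, 411, 681,876.11, 888] 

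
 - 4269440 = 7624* (-560)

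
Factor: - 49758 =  - 2^1*3^1*8293^1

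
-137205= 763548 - 900753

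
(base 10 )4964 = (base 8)11544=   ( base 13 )234B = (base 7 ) 20321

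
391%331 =60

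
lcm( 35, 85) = 595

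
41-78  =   - 37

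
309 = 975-666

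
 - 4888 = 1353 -6241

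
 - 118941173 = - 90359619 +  - 28581554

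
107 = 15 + 92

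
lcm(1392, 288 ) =8352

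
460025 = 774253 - 314228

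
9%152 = 9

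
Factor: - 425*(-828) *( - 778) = - 273778200= - 2^3*3^2*5^2*17^1*23^1*389^1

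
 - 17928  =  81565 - 99493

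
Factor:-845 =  - 5^1 *13^2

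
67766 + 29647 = 97413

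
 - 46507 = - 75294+28787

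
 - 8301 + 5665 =  -  2636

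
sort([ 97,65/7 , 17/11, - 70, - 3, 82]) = [  -  70 , - 3,  17/11, 65/7,82,97]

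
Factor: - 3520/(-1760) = 2 = 2^1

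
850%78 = 70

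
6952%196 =92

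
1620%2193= 1620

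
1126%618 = 508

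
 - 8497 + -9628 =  - 18125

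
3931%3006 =925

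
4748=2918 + 1830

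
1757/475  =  3 +332/475 = 3.70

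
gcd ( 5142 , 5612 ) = 2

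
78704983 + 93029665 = 171734648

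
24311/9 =2701  +  2/9 = 2701.22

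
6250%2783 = 684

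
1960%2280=1960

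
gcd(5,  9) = 1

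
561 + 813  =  1374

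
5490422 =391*14042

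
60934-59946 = 988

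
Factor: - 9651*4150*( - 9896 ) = 396351128400 = 2^4 * 3^1*5^2 * 83^1 * 1237^1*3217^1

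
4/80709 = 4/80709 = 0.00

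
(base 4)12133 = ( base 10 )415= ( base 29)e9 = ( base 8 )637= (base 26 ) FP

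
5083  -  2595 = 2488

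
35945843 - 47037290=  - 11091447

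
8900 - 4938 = 3962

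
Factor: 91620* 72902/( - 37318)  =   - 2^2*3^2*5^1*47^( - 1)*397^ ( - 1)*509^1*36451^1 = -  3339640620/18659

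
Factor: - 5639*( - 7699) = 5639^1*7699^1=43414661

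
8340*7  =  58380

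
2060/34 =60 + 10/17 = 60.59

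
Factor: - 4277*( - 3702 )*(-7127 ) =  - 2^1*3^1*7^1*13^1 * 47^1*617^1*7127^1= -  112845026658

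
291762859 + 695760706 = 987523565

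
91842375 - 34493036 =57349339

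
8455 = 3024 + 5431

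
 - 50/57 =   -  50/57=- 0.88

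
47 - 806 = -759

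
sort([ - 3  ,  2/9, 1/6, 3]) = [-3,1/6, 2/9,3 ] 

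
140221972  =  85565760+54656212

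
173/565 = 173/565 = 0.31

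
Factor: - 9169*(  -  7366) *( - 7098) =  - 479390785692 = - 2^2*3^1*7^1 * 13^2*29^1 *53^1 * 127^1* 173^1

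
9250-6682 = 2568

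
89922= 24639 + 65283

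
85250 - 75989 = 9261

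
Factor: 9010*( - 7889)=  - 71079890 = - 2^1*5^1*7^3 * 17^1*23^1*53^1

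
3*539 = 1617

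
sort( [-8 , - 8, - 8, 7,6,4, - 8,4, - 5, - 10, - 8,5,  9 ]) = [ - 10, - 8, - 8, - 8, - 8, - 8, - 5, 4,4,  5,6, 7,9]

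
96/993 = 32/331 = 0.10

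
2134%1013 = 108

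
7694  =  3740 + 3954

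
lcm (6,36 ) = 36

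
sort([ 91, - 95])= [ - 95, 91 ] 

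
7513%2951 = 1611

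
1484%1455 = 29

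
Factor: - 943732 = - 2^2*71^1*3323^1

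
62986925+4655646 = 67642571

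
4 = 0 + 4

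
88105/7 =12586 + 3/7 = 12586.43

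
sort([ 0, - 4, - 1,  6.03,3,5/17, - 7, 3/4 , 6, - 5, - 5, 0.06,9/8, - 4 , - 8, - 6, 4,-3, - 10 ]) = [ - 10, - 8, - 7, - 6, - 5, - 5, - 4, - 4, - 3 , - 1, 0, 0.06,5/17, 3/4,9/8, 3, 4, 6,6.03]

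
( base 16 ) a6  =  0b10100110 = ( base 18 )94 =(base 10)166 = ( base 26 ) 6a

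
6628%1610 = 188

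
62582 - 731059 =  - 668477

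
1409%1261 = 148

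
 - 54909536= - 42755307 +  - 12154229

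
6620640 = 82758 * 80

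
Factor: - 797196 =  - 2^2*3^1*31^1*2143^1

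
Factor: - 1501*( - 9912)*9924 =2^5*3^2 * 7^1*19^1*59^1 * 79^1*827^1 = 147648398688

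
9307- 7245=2062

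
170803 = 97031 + 73772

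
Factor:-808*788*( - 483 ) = 2^5*3^1*7^1 * 23^1 * 101^1*197^1  =  307528032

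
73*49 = 3577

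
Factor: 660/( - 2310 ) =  - 2^1*7^( - 1 ) = - 2/7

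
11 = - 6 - - 17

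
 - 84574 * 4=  - 338296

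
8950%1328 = 982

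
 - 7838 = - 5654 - 2184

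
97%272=97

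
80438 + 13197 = 93635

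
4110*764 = 3140040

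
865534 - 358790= 506744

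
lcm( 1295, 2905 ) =107485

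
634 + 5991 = 6625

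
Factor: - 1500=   -  2^2* 3^1*5^3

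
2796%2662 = 134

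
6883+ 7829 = 14712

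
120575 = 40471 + 80104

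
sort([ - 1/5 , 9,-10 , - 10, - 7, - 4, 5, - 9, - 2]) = [ - 10, - 10, - 9,-7,  -  4 , - 2, - 1/5,5,9]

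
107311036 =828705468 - 721394432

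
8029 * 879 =7057491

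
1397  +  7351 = 8748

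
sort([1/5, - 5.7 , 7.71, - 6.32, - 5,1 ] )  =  [ - 6.32, - 5.7, - 5, 1/5,1, 7.71]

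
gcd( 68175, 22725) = 22725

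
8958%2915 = 213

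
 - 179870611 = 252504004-432374615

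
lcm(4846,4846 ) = 4846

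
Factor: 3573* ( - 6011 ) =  - 21477303 = - 3^2 * 397^1*6011^1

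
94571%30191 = 3998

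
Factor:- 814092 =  - 2^2 * 3^1*179^1*379^1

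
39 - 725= -686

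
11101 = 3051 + 8050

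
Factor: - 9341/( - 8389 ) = 8389^( - 1) *9341^1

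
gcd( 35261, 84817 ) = 953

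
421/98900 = 421/98900 = 0.00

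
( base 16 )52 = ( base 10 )82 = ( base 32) 2I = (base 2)1010010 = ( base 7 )145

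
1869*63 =117747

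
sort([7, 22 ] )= [7 , 22]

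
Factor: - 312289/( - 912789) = 3^( - 4 )*59^( - 1)*191^(-1 )*312289^1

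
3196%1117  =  962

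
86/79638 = 43/39819 = 0.00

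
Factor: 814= 2^1*11^1*37^1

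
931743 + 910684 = 1842427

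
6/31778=3/15889 = 0.00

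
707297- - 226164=933461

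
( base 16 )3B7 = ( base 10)951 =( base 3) 1022020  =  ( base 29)13n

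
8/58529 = 8/58529 = 0.00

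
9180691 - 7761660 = 1419031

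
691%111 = 25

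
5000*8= 40000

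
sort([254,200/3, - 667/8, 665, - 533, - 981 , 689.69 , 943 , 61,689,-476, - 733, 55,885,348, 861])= [-981  , - 733 , - 533, -476,- 667/8, 55,61, 200/3 , 254,348, 665,  689, 689.69,861,885 , 943] 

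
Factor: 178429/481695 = 3^( - 1)*5^( - 1 )*17^ ( -1)*19^1*1889^( - 1 )*9391^1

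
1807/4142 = 1807/4142 = 0.44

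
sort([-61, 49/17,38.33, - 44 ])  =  [ - 61, - 44, 49/17 , 38.33 ]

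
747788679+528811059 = 1276599738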